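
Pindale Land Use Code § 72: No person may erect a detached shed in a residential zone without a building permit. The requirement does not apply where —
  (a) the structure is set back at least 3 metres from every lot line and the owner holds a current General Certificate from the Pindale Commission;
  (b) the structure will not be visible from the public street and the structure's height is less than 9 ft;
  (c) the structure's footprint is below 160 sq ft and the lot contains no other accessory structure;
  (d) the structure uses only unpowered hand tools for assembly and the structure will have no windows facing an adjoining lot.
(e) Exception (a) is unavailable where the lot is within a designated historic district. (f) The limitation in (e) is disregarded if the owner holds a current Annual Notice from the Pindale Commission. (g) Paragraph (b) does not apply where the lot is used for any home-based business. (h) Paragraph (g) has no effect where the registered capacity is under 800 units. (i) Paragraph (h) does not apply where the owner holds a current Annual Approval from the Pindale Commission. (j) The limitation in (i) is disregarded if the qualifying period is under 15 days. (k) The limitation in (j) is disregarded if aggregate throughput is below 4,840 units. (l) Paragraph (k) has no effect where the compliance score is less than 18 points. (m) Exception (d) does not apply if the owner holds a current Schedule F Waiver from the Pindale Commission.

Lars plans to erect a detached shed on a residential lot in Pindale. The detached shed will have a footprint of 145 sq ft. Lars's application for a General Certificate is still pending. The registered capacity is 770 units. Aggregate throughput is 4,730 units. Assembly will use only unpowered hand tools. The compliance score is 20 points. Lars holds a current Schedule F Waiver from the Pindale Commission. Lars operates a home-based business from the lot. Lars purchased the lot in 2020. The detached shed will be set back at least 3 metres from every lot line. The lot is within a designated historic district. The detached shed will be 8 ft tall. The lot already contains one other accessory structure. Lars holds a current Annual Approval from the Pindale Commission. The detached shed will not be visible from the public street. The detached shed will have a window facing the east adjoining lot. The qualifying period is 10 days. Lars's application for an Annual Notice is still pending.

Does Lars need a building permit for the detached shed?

Exception (a) does not apply: there is no General Certificate in force.
Exception (b): the structure will not be visible from the street; the structure's height is 8 ft, less than the 9 ft limit — every condition holds. Turning to paragraphs (g)–(l): (g) is engaged — a home-based business operates on the lot. (h) would limit (g) — the registered capacity is 770 units, under the 800 units limit — but (i) sets (h) aside: (i) operates against (h): a current Annual Approval is held. (j) operates (the qualifying period is 10 days, under the 15 days limit), but is overridden by (k): (k) operates against (j): aggregate throughput is 4,730 units, below the 4,840 units limit. (l) is not triggered (the compliance score is 20 points, not less than 18 points), so (k) stands. So (b) is unavailable.
Exception (c) does not apply: the lot already has another accessory structure.
Exception (d) does not apply: a window faces an adjoining lot.
No exception applies. The general rule governs.

Yes — Lars must obtain a building permit.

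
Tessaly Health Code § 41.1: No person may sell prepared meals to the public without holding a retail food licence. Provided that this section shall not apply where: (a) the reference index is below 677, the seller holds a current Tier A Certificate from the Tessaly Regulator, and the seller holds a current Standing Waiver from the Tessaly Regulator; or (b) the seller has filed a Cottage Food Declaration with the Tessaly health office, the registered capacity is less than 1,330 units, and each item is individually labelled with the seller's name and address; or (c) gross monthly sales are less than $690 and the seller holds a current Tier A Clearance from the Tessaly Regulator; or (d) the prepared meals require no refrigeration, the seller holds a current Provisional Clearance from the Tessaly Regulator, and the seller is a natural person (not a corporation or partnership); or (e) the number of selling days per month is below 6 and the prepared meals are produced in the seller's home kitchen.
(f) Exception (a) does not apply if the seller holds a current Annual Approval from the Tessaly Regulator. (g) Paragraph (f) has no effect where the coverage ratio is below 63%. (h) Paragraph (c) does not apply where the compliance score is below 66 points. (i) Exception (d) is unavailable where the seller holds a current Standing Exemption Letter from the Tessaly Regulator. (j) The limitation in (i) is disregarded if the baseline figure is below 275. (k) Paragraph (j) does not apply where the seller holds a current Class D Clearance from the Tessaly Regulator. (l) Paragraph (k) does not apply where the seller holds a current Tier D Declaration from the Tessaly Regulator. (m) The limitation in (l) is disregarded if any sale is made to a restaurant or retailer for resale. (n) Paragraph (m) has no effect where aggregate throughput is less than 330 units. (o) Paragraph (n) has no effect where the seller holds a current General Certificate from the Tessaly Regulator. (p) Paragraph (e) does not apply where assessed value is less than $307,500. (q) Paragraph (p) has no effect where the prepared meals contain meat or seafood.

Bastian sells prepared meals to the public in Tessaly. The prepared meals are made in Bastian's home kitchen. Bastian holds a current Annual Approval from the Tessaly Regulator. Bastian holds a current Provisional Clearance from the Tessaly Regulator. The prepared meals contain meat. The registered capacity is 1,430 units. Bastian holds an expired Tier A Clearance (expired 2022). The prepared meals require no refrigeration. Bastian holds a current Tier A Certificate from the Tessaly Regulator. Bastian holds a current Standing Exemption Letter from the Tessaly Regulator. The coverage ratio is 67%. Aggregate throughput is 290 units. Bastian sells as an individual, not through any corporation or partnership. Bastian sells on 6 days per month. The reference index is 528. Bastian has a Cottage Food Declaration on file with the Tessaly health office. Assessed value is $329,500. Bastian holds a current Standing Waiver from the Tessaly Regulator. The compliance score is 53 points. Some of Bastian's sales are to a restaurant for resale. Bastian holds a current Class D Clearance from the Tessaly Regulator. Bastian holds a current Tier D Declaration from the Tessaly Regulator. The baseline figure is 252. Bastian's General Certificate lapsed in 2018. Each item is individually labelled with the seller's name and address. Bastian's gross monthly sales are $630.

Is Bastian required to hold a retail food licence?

Exception (a) is satisfied on its face — the reference index is 528, below the 677 limit; a current Tier A Certificate is held; a current Standing Waiver is held. Turning to paragraphs (f)–(g): (f) is triggered — a current Annual Approval is held. (g) is not engaged (the coverage ratio is 67%, not below 63%), so (f) stands. Exception (a) does not apply.
Exception (b) fails — the registered capacity is 1,430 units, not less than 1,330 units.
Exception (c) requires that the seller holds a current Tier A Clearance from the Tessaly Regulator; but no current Tier A Clearance is held, so (c) is unavailable.
All of (d)'s requirements are met (the prepared meals are shelf-stable; a current Provisional Clearance is held; the seller is a natural person). Applying paragraphs (i)–(o): (i) applies (a current Standing Exemption Letter is held), but is displaced by (j): (j) is engaged — the baseline figure is 252, below the 275 limit. (k) operates (a current Class D Clearance is held), but yields to (l): (l) applies — a current Tier D Declaration is held. (m) applies (some sales are to a restaurant for resale), but yields to (n): (n) operates against (m): aggregate throughput is 290 units, less than the 330 units limit. (o) is not engaged (no current General Certificate is held), so (n) stands. So (d) applies.
Exception (e) fails — the number of selling days per month is 6, not below 6.

No — exception (d) applies; Bastian is not required to hold a retail food licence.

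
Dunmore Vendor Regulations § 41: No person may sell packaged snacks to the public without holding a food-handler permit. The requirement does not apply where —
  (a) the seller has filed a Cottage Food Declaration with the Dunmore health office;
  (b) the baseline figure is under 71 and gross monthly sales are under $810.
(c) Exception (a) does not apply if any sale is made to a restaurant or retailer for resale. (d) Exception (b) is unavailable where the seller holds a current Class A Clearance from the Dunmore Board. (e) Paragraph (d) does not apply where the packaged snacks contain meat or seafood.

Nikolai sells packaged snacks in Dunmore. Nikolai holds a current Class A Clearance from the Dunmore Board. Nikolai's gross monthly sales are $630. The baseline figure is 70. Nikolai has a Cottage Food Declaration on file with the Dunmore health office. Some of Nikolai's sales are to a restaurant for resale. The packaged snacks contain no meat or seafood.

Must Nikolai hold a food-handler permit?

Yes — Nikolai must hold a food-handler permit.

Exception (a): a Cottage Food Declaration is on file — every condition holds. But: (c) is triggered — some sales are to a restaurant for resale. Exception (a) does not apply.
Exception (b)'s conditions are all satisfied: the baseline figure is 70, under the 71 limit; gross monthly sales are $630, under the $810 limit. But: (d) applies — a current Class A Clearance is held. (e), which would lift (d), is not triggered — the packaged snacks contain no meat or seafood. So (b) is unavailable.
No exception applies. The general rule governs.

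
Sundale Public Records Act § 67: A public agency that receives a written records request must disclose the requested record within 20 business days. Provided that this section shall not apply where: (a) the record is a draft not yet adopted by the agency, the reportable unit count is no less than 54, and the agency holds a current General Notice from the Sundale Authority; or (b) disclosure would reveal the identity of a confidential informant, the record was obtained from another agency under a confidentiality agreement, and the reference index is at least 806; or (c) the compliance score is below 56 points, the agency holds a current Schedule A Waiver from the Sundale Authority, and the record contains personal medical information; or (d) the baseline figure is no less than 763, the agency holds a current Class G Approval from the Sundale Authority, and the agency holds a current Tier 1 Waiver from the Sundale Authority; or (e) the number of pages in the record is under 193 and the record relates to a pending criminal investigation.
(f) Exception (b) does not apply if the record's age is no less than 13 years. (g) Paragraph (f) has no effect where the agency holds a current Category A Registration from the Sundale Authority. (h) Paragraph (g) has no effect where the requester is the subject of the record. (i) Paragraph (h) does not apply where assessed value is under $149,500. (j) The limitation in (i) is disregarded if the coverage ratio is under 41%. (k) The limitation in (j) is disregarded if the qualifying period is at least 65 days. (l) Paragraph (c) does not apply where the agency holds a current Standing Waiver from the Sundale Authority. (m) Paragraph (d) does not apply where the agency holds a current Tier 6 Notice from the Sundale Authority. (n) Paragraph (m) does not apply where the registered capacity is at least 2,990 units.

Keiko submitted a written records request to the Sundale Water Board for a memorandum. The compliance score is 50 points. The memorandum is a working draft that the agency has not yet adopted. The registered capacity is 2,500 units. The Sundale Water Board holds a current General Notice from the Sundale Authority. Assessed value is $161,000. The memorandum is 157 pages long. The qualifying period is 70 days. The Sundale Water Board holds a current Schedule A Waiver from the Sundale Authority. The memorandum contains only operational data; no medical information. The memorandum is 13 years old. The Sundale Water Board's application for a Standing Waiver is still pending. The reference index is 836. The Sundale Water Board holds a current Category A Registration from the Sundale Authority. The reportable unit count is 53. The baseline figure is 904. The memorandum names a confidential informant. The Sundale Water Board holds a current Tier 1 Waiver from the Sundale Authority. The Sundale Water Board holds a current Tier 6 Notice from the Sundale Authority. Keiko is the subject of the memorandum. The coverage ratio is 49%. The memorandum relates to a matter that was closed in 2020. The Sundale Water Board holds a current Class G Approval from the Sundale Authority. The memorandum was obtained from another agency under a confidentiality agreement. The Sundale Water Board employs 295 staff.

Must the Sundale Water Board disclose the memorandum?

Exception (a) requires that the reportable unit count is no less than 54; but the reportable unit count is 53, short of 54, so (a) is unavailable.
Exception (b)'s conditions are all satisfied: the memorandum names a confidential informant; the memorandum was obtained under a confidentiality agreement; the reference index is 836, meeting the 806 threshold. However, paragraphs (f)–(k) must be considered: (f) operates against (b): the record's age is 13 years, meeting the 13 years threshold. (g) is triggered (a current Category A Registration is held), but is itself disapplied by (h): (h) is engaged — Keiko is the subject of the memorandum. (i) is inapplicable (assessed value is $161,000, not under $149,500), so (h) stands. Exception (b) does not apply.
Exception (c) requires that the record contains personal medical information; but the memorandum contains only operational data, so (c) is unavailable.
Exception (d) is satisfied on its face — the baseline figure is 904, meeting the 763 threshold; a current Class G Approval is held; a current Tier 1 Waiver is held. But applying paragraphs (m)–(n): (m) operates — a current Tier 6 Notice is held. (n) is inapplicable (the registered capacity is 2,500 units, short of 2,990 units), so (m) stands. So (d) is unavailable.
Exception (e) requires that the record relates to a pending criminal investigation; but the memorandum relates to a closed matter, so (e) is unavailable.
No exception displaces § 67.

Yes — the Sundale Water Board must disclose the memorandum.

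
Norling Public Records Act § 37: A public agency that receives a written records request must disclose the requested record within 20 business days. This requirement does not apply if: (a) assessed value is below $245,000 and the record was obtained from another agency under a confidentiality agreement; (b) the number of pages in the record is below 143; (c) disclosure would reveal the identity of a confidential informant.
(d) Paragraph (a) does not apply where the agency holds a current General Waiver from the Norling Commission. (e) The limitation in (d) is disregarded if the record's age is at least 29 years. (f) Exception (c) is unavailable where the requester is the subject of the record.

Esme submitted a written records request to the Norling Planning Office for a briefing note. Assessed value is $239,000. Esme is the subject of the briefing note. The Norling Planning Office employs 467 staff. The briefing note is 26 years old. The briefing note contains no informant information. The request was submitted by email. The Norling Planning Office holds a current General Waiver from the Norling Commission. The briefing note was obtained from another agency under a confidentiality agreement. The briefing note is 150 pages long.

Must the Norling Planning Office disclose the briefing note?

Exception (a): assessed value is $239,000, below the $245,000 limit; the briefing note was obtained under a confidentiality agreement — every condition holds. But applying paragraphs (d)–(e): (d) operates against (a): a current General Waiver is held. (e) is not triggered (the record's age is 26 years, short of 29 years), so (d) stands. So (a) is unavailable.
Exception (b) requires that the number of pages in the record is below 143; but the number of pages in the record is 150, not below 143, so (b) is unavailable.
Exception (c) does not apply: the briefing note contains no informant information.
No exception is made out. the Norling Planning Office falls within the general rule.

Yes — the Norling Planning Office must disclose the briefing note.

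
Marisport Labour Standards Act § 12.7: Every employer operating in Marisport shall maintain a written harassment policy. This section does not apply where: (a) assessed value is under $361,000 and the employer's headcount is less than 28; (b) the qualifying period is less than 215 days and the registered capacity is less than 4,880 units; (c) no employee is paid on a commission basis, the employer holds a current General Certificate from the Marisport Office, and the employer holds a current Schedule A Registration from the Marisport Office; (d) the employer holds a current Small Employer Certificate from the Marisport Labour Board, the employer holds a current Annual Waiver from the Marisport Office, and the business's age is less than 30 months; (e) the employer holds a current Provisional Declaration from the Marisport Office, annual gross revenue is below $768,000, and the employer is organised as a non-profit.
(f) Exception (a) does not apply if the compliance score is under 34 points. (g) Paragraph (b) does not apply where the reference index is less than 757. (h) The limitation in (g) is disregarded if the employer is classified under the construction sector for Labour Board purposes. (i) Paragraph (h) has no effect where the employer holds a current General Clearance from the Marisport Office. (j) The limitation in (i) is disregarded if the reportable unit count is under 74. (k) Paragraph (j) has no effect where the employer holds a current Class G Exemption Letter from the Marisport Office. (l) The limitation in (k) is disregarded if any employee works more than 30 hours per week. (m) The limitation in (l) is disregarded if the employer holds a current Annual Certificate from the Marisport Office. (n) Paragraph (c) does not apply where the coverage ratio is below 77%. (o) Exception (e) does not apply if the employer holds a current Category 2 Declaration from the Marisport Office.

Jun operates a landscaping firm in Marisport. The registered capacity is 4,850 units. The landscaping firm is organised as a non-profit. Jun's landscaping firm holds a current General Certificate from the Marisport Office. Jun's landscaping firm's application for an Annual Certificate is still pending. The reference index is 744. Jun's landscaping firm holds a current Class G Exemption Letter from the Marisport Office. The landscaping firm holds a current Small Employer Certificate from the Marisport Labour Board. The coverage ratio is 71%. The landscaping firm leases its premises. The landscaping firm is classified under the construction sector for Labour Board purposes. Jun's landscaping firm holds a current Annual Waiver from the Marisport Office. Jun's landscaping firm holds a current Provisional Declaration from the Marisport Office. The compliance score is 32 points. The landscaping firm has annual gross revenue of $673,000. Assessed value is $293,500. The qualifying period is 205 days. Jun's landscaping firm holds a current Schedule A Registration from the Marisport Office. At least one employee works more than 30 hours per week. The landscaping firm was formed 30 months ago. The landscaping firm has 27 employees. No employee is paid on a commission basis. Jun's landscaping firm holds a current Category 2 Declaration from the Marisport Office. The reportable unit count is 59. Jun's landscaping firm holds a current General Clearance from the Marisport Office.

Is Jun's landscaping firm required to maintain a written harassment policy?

Exception (a): assessed value is $293,500, under the $361,000 limit; the employer's headcount is 27, less than the 28 limit — every condition holds. However, paragraph (f) must be considered: (f) operates against (a): the compliance score is 32 points, under the 34 points limit. So (a) is unavailable.
Exception (b): the qualifying period is 205 days, less than the 215 days limit; the registered capacity is 4,850 units, less than the 4,880 units limit — every condition holds. Applying paragraphs (g)–(m): (g) operates (the reference index is 744, less than the 757 limit), but is itself disapplied by (h): (h) operates against (g): the landscaping firm is classified under the construction sector. (i) would limit (h) — a current General Clearance is held — but (j) sets (i) aside: (j) operates against (i): the reportable unit count is 59, under the 74 limit. (k) would limit (j) — a current Class G Exemption Letter is held — but (l) sets (k) aside: (l) operates against (k): at least one employee exceeds 30 hours/week. (m) is inapplicable (no current Annual Certificate is held), so (l) stands. (b) remains available.
Exception (c): no employee is paid on commission; a current General Certificate is held; a current Schedule A Registration is held — every condition holds. However, paragraph (n) must be considered: (n) operates against (c): the coverage ratio is 71%, below the 77% limit. Exception (c) does not apply.
Exception (d) fails — the business's age is 30 months, not less than 30 months.
Exception (e)'s conditions are all satisfied: a current Provisional Declaration is held; annual gross revenue is $673,000, below the $768,000 limit; the employer is a non-profit. But: (o) operates against (e): a current Category 2 Declaration is held. Exception (e) does not apply.

No — exception (b) applies; Jun's landscaping firm is not required to maintain a written harassment policy.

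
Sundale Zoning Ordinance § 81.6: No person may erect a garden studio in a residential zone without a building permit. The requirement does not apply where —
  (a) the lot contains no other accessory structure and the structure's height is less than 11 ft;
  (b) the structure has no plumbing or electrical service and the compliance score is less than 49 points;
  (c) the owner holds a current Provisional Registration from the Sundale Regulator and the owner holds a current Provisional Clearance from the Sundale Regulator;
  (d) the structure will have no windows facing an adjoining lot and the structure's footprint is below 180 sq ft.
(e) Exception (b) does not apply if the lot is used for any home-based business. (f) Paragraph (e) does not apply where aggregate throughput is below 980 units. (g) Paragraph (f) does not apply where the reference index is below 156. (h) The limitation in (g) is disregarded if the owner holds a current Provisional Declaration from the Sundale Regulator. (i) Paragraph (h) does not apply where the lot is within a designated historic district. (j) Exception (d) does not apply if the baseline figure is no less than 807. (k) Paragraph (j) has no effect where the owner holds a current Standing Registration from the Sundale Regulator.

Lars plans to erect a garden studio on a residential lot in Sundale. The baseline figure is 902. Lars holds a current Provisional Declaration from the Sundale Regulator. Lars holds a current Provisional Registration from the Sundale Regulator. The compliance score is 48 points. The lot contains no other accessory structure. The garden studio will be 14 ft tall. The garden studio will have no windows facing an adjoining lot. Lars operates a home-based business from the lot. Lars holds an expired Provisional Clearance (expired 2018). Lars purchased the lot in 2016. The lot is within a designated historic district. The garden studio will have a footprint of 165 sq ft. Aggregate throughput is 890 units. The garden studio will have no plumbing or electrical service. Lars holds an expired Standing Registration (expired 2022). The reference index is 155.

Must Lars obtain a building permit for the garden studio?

Exception (a) requires that the structure's height is less than 11 ft; but the structure's height is 14 ft, not less than 11 ft, so (a) is unavailable.
Exception (b): there is no plumbing or electrical service; the compliance score is 48 points, less than the 49 points limit — every condition holds. But: (e) operates against (b): a home-based business operates on the lot. (f) applies (aggregate throughput is 890 units, below the 980 units limit), but is set aside by (g): (g) operates against (f): the reference index is 155, below the 156 limit. (h) applies (a current Provisional Declaration is held), but yields to (i): (i) operates against (h): the lot is in a historic district. Exception (b) does not apply.
Exception (c) requires that the owner holds a current Provisional Clearance from the Sundale Regulator; but the Provisional Clearance is not current, so (c) is unavailable.
Exception (d) is satisfied on its face — no windows face an adjoining lot; the structure's footprint is 165 sq ft, below the 180 sq ft limit. But applying paragraphs (j)–(k): (j) operates — the baseline figure is 902, meeting the 807 threshold. (k), which would lift (j), is not engaged — there is no Standing Registration in force. (d) is therefore removed.
Every exception is unavailable, so the rule governs.

Yes — Lars must obtain a building permit.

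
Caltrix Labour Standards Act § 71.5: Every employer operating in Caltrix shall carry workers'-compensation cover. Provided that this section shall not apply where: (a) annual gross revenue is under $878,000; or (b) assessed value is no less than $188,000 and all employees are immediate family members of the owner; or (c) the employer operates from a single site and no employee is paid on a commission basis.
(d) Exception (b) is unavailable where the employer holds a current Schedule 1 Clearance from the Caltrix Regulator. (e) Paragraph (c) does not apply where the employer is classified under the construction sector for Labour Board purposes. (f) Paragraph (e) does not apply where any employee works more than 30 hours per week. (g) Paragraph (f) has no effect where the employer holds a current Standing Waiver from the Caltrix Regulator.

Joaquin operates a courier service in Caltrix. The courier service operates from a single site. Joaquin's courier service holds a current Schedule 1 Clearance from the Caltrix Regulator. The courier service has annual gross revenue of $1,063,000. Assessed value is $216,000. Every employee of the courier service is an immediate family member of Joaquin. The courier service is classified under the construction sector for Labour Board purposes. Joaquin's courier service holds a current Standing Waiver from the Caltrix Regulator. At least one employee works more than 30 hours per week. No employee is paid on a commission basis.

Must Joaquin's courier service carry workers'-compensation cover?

Yes — Joaquin's courier service must carry workers'-compensation cover.

Exception (a) does not apply: annual gross revenue is $1,063,000, not under $878,000.
Exception (b) is satisfied on its face — assessed value is $216,000, meeting the $188,000 threshold; every employee is an immediate family member. However, paragraph (d) must be considered: (d) operates against (b): a current Schedule 1 Clearance is held. (b) is therefore removed.
Exception (c) is satisfied on its face — the employer operates from a single site; no employee is paid on commission. Turning to paragraphs (e)–(g): (e) is triggered — the courier service is classified under the construction sector. (f) would limit (e) — at least one employee exceeds 30 hours/week — but (g) sets (f) aside: (g) operates against (f): a current Standing Waiver is held. So (c) is unavailable.
No exception displaces § 71.5.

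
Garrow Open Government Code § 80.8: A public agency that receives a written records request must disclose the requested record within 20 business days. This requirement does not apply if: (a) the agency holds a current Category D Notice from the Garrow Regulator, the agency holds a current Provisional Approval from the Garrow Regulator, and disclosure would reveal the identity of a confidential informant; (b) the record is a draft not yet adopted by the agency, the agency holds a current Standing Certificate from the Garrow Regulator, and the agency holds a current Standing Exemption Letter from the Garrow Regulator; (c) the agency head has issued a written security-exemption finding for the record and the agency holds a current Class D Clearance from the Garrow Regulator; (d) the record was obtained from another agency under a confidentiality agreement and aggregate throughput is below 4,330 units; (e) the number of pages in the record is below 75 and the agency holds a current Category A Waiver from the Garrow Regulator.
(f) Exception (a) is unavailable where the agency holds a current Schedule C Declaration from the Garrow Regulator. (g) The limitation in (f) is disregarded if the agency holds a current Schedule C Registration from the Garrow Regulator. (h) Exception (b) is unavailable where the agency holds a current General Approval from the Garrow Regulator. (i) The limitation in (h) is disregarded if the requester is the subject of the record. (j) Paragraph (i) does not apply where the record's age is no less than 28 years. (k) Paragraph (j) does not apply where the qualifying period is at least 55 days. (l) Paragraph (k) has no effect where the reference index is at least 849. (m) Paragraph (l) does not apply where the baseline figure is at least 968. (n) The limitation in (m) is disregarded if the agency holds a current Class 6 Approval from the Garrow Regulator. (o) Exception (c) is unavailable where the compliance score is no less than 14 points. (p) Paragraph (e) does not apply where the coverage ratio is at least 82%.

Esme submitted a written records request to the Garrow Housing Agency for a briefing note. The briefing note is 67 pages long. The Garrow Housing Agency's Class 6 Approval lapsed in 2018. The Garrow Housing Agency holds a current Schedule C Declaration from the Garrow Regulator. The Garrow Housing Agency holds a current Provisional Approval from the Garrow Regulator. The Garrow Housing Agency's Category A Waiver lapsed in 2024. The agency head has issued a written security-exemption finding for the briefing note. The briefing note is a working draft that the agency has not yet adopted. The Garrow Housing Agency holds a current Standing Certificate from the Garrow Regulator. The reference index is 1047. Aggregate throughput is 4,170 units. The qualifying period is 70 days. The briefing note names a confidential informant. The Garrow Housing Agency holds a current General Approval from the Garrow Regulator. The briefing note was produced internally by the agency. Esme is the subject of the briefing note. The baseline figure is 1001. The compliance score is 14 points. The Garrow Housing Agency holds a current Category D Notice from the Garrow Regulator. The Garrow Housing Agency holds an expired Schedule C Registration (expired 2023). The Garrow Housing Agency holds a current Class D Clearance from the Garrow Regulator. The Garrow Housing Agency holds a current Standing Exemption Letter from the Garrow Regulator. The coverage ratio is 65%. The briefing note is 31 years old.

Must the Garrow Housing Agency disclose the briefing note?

No — exception (b) applies; the Garrow Housing Agency is not required to disclose the briefing note.

Exception (a) is satisfied on its face — a current Category D Notice is held; a current Provisional Approval is held; the briefing note names a confidential informant. But applying paragraphs (f)–(g): (f) is triggered — a current Schedule C Declaration is held. (g), which would lift (f), is not engaged — no current Schedule C Registration is held. So (a) is unavailable.
Exception (b)'s conditions are all satisfied: the briefing note is an unadopted draft; a current Standing Certificate is held; a current Standing Exemption Letter is held. Applying paragraphs (h)–(n): (h) applies (a current General Approval is held), but is set aside by (i): (i) operates — Esme is the subject of the briefing note. (j) is engaged (the record's age is 31 years, meeting the 28 years threshold), but is displaced by (k): (k) is engaged — the qualifying period is 70 days, meeting the 55 days threshold. (l) is triggered (the reference index is 1,047, meeting the 849 threshold), but is overridden by (m): (m) operates against (l): the baseline figure is 1,001, meeting the 968 threshold. (n), which would lift (m), is not engaged — there is no Class 6 Approval in force. (b) remains available.
Exception (c) is satisfied on its face — a written security-exemption finding has been issued; a current Class D Clearance is held. But applying paragraph (o): (o) operates against (c): the compliance score is 14 points, meeting the 14 points threshold. (c) is therefore removed.
Exception (d) does not apply: the briefing note was produced internally.
Exception (e) requires that the agency holds a current Category A Waiver from the Garrow Regulator; but the Category A Waiver is not current, so (e) is unavailable.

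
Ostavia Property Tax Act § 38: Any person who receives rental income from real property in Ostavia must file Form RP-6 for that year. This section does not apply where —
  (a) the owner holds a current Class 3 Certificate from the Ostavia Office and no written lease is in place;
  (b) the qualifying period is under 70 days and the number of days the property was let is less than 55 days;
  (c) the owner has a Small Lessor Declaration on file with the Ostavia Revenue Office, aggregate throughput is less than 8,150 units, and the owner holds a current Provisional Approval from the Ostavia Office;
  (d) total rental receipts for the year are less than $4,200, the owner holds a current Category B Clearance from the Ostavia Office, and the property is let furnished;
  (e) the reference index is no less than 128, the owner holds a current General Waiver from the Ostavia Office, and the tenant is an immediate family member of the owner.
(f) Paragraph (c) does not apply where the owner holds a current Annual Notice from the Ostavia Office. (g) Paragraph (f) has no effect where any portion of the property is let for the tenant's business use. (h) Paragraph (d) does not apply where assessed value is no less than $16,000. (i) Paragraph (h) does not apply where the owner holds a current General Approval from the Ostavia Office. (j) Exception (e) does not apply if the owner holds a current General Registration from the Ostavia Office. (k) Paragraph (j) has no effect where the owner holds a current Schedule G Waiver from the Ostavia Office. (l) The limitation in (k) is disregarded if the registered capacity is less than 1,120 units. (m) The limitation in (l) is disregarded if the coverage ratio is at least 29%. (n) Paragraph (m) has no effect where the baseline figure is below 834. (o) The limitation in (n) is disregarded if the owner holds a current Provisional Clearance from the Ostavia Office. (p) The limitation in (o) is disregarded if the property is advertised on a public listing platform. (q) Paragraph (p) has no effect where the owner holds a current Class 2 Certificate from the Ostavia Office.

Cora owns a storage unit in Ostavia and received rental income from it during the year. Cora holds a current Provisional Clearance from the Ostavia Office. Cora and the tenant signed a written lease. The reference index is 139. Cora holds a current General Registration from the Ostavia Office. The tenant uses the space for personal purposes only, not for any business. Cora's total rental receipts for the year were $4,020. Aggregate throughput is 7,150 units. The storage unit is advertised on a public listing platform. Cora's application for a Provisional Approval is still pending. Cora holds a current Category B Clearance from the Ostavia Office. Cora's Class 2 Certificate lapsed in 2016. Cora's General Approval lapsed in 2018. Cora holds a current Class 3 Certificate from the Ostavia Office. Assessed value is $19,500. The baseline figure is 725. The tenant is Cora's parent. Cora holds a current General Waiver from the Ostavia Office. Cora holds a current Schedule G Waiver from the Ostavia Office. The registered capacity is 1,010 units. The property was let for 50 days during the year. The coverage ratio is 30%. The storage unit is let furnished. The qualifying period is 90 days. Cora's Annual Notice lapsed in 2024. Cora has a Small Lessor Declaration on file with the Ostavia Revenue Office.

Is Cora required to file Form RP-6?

Exception (a) fails — a written lease is in place.
Exception (b) requires that the qualifying period is under 70 days; but the qualifying period is 90 days, not under 70 days, so (b) is unavailable.
Exception (c) fails — the Provisional Approval is not current.
Exception (d): total rental receipts for the year are $4,020, less than the $4,200 limit; a current Category B Clearance is held; the property is let furnished — every condition holds. Turning to paragraphs (h)–(i): (h) operates against (d): assessed value is $19,500, meeting the $16,000 threshold. (i) does not operate here (no current General Approval is held), so (h) stands. Exception (d) does not apply.
Exception (e)'s conditions are all satisfied: the reference index is 139, meeting the 128 threshold; a current General Waiver is held; the tenant is an immediate family member. But: (j) applies — a current General Registration is held. (k) would limit (j) — a current Schedule G Waiver is held — but (l) sets (k) aside: (l) operates — the registered capacity is 1,010 units, less than the 1,120 units limit. (m) would limit (l) — the coverage ratio is 30%, meeting the 29% threshold — but (n) sets (m) aside: (n) operates against (m): the baseline figure is 725, below the 834 limit. (o) would limit (n) — a current Provisional Clearance is held — but (p) sets (o) aside: (p) operates against (o): the property is publicly advertised. (q) is inapplicable (no current Class 2 Certificate is held), so (p) stands. So (e) is unavailable.
No exception is made out. Cora falls within the general rule.

Yes — Cora must file Form RP-6.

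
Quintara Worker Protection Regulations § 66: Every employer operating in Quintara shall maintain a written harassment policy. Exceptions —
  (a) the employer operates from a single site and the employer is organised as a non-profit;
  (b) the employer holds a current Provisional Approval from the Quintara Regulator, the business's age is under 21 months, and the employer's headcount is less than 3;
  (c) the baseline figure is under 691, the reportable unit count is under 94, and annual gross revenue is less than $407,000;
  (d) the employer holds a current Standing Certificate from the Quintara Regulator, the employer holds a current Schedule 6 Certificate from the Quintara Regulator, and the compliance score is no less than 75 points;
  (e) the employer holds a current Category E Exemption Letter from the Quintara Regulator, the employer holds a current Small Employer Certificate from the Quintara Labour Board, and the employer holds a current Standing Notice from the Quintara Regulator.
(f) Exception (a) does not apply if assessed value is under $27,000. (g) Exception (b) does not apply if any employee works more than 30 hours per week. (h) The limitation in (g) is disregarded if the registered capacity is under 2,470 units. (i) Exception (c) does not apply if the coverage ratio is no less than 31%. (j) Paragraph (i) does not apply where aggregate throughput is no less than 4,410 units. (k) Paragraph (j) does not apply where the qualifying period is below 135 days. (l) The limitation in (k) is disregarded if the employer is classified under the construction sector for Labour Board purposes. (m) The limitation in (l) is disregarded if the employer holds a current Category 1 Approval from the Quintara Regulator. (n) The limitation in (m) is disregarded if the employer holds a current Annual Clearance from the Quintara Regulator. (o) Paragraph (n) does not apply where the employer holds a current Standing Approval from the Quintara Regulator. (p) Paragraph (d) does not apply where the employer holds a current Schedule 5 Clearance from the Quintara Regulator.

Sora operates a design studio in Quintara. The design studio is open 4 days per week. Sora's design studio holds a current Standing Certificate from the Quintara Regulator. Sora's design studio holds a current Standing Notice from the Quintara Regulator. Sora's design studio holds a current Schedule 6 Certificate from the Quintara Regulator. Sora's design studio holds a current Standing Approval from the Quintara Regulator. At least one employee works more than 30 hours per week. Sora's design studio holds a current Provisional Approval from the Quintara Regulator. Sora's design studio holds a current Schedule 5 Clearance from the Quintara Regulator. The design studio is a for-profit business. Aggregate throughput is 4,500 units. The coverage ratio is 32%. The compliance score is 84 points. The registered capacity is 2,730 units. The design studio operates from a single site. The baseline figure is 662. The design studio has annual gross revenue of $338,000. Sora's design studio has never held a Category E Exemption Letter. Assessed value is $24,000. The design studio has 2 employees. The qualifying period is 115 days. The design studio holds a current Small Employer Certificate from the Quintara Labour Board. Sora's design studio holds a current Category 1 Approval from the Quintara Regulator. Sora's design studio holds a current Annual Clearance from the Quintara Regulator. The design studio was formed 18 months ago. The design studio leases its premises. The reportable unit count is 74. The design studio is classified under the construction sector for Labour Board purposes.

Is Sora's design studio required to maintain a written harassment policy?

Exception (a) fails — the employer is for-profit.
Exception (b)'s conditions are all satisfied: a current Provisional Approval is held; the business's age is 18 months, under the 21 months limit; the employer's headcount is 2, less than the 3 limit. However, paragraphs (g)–(h) must be considered: (g) operates against (b): at least one employee exceeds 30 hours/week. (h), which would lift (g), does not operate here — the registered capacity is 2,730 units, not under 2,470 units. Exception (b) does not apply.
Exception (c)'s conditions are all satisfied: the baseline figure is 662, under the 691 limit; the reportable unit count is 74, under the 94 limit; annual gross revenue is $338,000, less than the $407,000 limit. However, paragraphs (i)–(o) must be considered: (i) operates against (c): the coverage ratio is 32%, meeting the 31% threshold. (j) would limit (i) — aggregate throughput is 4,500 units, meeting the 4,410 units threshold — but (k) sets (j) aside: (k) operates — the qualifying period is 115 days, below the 135 days limit. (l) would limit (k) — the design studio is classified under the construction sector — but (m) sets (l) aside: (m) operates against (l): a current Category 1 Approval is held. (n) would limit (m) — a current Annual Clearance is held — but (o) sets (n) aside: (o) operates — a current Standing Approval is held. Exception (c) does not apply.
All of (d)'s requirements are met (a current Standing Certificate is held; a current Schedule 6 Certificate is held; the compliance score is 84 points, meeting the 75 points threshold). But applying paragraph (p): (p) operates against (d): a current Schedule 5 Clearance is held. Exception (d) does not apply.
Exception (e) requires that the employer holds a current Category E Exemption Letter from the Quintara Regulator; but there is no Category E Exemption Letter in force, so (e) is unavailable.
No exception applies. The general rule governs.

Yes — Sora's design studio must maintain a written harassment policy.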